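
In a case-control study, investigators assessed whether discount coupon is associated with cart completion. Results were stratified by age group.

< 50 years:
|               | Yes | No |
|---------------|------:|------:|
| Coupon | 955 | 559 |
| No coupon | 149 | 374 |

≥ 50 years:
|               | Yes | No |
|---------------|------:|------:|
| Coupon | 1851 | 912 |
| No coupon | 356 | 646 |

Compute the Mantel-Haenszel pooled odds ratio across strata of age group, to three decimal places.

OR_MH = Σ(aᵢdᵢ/nᵢ) / Σ(bᵢcᵢ/nᵢ), where nᵢ is the stratum total.
Stratum 1 (< 50 years): n = 2037; a·d/n = 955·374/2037 = 175.3412; b·c/n = 559·149/2037 = 40.8891
Stratum 2 (≥ 50 years): n = 3765; a·d/n = 1851·646/3765 = 317.5952; b·c/n = 912·356/3765 = 86.2343
OR_MH = (175.3412 + 317.5952) / (40.8891 + 86.2343) = 492.9364 / 127.1233 = 3.87762

3.878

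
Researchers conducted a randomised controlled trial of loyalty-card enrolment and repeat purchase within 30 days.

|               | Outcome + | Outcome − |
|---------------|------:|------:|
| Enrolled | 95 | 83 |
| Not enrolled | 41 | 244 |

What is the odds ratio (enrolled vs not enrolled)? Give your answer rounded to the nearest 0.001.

6.812

Cells: a = 95, b = 83, c = 41, d = 244.
OR = (a·d)/(b·c) = (95 × 244) / (83 × 41) = 23180 / 3403 = 6.81164
The odds of repeat purchase within 30 days are about 6.81 times as high in the enrolled group.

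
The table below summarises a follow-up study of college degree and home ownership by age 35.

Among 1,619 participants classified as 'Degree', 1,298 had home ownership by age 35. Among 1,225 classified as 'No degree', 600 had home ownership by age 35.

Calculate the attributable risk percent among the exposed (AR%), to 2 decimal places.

From the description: a = 1298, b = 321, c = 600, d = 625.
Risk in exposed = 1298/1619 = 0.80173; risk in unexposed = 600/1225 = 0.48980.
RR = 0.80173/0.48980 = 1.63686
AR% = (RR − 1)/RR × 100 = (1.63686 − 1)/1.63686 × 100 = 38.9076%

38.91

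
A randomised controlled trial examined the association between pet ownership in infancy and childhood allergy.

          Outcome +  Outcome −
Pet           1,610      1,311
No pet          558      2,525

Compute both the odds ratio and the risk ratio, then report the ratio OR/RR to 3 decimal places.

Cells: a = 1610, b = 1311, c = 558, d = 2525.
OR = (1610·2525)/(1311·558) = 4065250/731538 = 5.55713
Risk in exposed = 1610/2921 = 0.55118; risk in unexposed = 558/3083 = 0.18099; RR = 3.04532
OR/RR = 5.55713 / 3.04532 = 1.82481
The outcome is not rare, so the OR lies further from 1 than the RR.

1.825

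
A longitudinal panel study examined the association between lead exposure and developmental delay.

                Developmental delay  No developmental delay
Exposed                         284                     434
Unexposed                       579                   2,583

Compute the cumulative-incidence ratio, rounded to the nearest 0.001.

2.160

Cells: a = 284, b = 434, c = 579, d = 2583.
Risk in exposed = 284/718 = 0.39554; risk in unexposed = 579/3162 = 0.18311.
RR = 0.39554 / 0.18311 = 2.16012
The risk among the exposed is 2.16 times that among the unexposed.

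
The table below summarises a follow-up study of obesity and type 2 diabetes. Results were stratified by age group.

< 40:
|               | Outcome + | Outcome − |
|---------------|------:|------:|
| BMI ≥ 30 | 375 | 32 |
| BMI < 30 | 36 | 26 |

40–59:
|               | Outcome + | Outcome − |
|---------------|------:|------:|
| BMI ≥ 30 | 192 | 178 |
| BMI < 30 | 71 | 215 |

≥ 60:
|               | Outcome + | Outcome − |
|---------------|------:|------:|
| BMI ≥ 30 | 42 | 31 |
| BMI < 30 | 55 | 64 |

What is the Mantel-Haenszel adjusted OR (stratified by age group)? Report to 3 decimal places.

3.193

OR_MH = Σ(aᵢdᵢ/nᵢ) / Σ(bᵢcᵢ/nᵢ), where nᵢ is the stratum total.
Stratum 1 (< 40): n = 469; a·d/n = 375·26/469 = 20.7889; b·c/n = 32·36/469 = 2.4563
Stratum 2 (40–59): n = 656; a·d/n = 192·215/656 = 62.9268; b·c/n = 178·71/656 = 19.2652
Stratum 3 (≥ 60): n = 192; a·d/n = 42·64/192 = 14.0000; b·c/n = 31·55/192 = 8.8802
OR_MH = (20.7889 + 62.9268 + 14.0000) / (2.4563 + 19.2652 + 8.8802) = 97.7157 / 30.6017 = 3.19314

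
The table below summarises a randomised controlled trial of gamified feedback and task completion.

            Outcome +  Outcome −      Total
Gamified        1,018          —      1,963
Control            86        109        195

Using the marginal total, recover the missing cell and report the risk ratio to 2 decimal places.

1.18

The missing cell is in the exposed row: 1963 − 1018 = 945.
So a = 1018, b = 945, c = 86, d = 109.
RR = [a/(a+b)] / [c/(c+d)] = (1018/1963) / (86/195) = 0.51859/0.44103 = 1.17588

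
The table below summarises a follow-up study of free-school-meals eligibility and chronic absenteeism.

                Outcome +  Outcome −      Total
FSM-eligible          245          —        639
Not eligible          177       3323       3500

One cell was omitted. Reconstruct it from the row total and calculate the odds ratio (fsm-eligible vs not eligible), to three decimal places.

11.674

The missing cell is in the exposed row: 639 − 245 = 394.
So a = 245, b = 394, c = 177, d = 3323.
OR = (a·d)/(b·c) = (245 × 3323) / (394 × 177) = 814135 / 69738 = 11.67419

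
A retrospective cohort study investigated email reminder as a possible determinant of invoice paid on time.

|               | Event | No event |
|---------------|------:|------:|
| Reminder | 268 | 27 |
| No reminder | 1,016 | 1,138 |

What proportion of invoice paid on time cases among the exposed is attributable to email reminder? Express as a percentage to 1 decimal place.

Cells: a = 268, b = 27, c = 1016, d = 1138.
Risk in exposed = 268/295 = 0.90847; risk in unexposed = 1016/2154 = 0.47168.
RR = 0.90847/0.47168 = 1.92604
AR% = (RR − 1)/RR × 100 = (1.92604 − 1)/1.92604 × 100 = 48.0799%

48.1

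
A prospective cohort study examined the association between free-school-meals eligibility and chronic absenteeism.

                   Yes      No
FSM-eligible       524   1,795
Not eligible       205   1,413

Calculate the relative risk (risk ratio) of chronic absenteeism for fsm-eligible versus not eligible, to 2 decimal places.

Cells: a = 524, b = 1795, c = 205, d = 1413.
Risk in exposed = 524/2319 = 0.22596; risk in unexposed = 205/1618 = 0.12670.
RR = 0.22596 / 0.12670 = 1.78343
The risk among the exposed is 1.78 times that among the unexposed.

1.78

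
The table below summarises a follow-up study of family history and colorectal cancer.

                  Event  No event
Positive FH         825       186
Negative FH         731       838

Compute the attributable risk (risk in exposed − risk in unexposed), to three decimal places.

0.350

Cells: a = 825, b = 186, c = 731, d = 838.
Risk in exposed = 825/1011 = 0.816024; risk in unexposed = 731/1569 = 0.465902.
Risk difference = 0.816024 − 0.465902 = 0.350122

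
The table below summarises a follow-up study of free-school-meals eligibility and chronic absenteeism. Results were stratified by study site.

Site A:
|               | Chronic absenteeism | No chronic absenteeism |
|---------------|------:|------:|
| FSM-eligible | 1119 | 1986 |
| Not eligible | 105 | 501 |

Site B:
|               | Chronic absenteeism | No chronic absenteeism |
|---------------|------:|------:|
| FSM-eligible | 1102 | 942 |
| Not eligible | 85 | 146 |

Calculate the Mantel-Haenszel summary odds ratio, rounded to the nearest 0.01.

2.43

OR_MH = Σ(aᵢdᵢ/nᵢ) / Σ(bᵢcᵢ/nᵢ), where nᵢ is the stratum total.
Stratum 1 (Site A): n = 3711; a·d/n = 1119·501/3711 = 151.0695; b·c/n = 1986·105/3711 = 56.1924
Stratum 2 (Site B): n = 2275; a·d/n = 1102·146/2275 = 70.7218; b·c/n = 942·85/2275 = 35.1956
OR_MH = (151.0695 + 70.7218) / (56.1924 + 35.1956) = 221.7913 / 91.3880 = 2.42692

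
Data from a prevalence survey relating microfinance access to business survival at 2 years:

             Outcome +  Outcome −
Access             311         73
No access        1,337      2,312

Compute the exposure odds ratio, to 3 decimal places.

Cells: a = 311, b = 73, c = 1337, d = 2312.
OR = (a·d)/(b·c) = (311 × 2312) / (73 × 1337) = 719032 / 97601 = 7.36706
The odds of business survival at 2 years are about 7.37 times as high in the access group.

7.367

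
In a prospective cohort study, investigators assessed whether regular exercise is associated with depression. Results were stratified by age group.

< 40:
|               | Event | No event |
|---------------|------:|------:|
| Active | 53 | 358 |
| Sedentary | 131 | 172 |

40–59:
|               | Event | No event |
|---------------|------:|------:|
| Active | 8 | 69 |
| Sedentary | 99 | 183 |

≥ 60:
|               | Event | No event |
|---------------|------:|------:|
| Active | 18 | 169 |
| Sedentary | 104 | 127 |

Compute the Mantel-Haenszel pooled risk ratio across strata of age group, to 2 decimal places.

0.27

RR_MH = Σ(aᵢ·n₀ᵢ/nᵢ) / Σ(cᵢ·n₁ᵢ/nᵢ), with n₁ᵢ = aᵢ+bᵢ (exposed), n₀ᵢ = cᵢ+dᵢ (unexposed), nᵢ = n₁ᵢ+n₀ᵢ.
Stratum 1 (< 40): n₁ = 411, n₀ = 303, n = 714; a·n₀/n = 53·303/714 = 22.4916; c·n₁/n = 131·411/714 = 75.4076
Stratum 2 (40–59): n₁ = 77, n₀ = 282, n = 359; a·n₀/n = 8·282/359 = 6.2841; c·n₁/n = 99·77/359 = 21.2340
Stratum 3 (≥ 60): n₁ = 187, n₀ = 231, n = 418; a·n₀/n = 18·231/418 = 9.9474; c·n₁/n = 104·187/418 = 46.5263
RR_MH = (22.4916 + 6.2841 + 9.9474) / (75.4076 + 21.2340 + 46.5263) = 38.7231 / 143.1679 = 0.27047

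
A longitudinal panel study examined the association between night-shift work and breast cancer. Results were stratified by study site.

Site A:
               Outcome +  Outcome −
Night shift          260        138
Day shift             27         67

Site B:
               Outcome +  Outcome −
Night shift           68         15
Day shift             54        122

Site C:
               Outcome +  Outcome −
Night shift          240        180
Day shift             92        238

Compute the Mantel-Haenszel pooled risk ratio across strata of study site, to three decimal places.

2.222

RR_MH = Σ(aᵢ·n₀ᵢ/nᵢ) / Σ(cᵢ·n₁ᵢ/nᵢ), with n₁ᵢ = aᵢ+bᵢ (exposed), n₀ᵢ = cᵢ+dᵢ (unexposed), nᵢ = n₁ᵢ+n₀ᵢ.
Stratum 1 (Site A): n₁ = 398, n₀ = 94, n = 492; a·n₀/n = 260·94/492 = 49.6748; c·n₁/n = 27·398/492 = 21.8415
Stratum 2 (Site B): n₁ = 83, n₀ = 176, n = 259; a·n₀/n = 68·176/259 = 46.2085; c·n₁/n = 54·83/259 = 17.3050
Stratum 3 (Site C): n₁ = 420, n₀ = 330, n = 750; a·n₀/n = 240·330/750 = 105.6000; c·n₁/n = 92·420/750 = 51.5200
RR_MH = (49.6748 + 46.2085 + 105.6000) / (21.8415 + 17.3050 + 51.5200) = 201.4833 / 90.6665 = 2.22225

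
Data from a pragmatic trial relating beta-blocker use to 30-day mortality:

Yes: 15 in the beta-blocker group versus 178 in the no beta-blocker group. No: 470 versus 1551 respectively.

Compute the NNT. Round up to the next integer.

Risk in treated group = 15/485 = 0.03093; risk in control = 178/1729 = 0.10295.
Absolute risk reduction = 0.10295 − 0.03093 = 0.07202
NNT = 1 / ARR = 1 / 0.07202 = 13.885 → round up → 14

14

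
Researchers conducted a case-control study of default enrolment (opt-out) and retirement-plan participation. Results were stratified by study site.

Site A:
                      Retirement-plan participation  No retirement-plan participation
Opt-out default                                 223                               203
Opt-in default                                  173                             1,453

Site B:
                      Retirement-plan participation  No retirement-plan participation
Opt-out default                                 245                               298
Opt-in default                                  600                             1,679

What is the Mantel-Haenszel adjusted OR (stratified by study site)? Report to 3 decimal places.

3.774

OR_MH = Σ(aᵢdᵢ/nᵢ) / Σ(bᵢcᵢ/nᵢ), where nᵢ is the stratum total.
Stratum 1 (Site A): n = 2052; a·d/n = 223·1453/2052 = 157.9040; b·c/n = 203·173/2052 = 17.1145
Stratum 2 (Site B): n = 2822; a·d/n = 245·1679/2822 = 145.7672; b·c/n = 298·600/2822 = 63.3593
OR_MH = (157.9040 + 145.7672) / (17.1145 + 63.3593) = 303.6712 / 80.4738 = 3.77354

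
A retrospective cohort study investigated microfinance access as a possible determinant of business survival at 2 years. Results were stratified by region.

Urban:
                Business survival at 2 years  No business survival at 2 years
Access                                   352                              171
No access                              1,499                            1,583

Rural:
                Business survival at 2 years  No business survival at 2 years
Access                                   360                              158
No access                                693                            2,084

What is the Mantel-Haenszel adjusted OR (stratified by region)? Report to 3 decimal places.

OR_MH = Σ(aᵢdᵢ/nᵢ) / Σ(bᵢcᵢ/nᵢ), where nᵢ is the stratum total.
Stratum 1 (Urban): n = 3605; a·d/n = 352·1583/3605 = 154.5675; b·c/n = 171·1499/3605 = 71.1037
Stratum 2 (Rural): n = 3295; a·d/n = 360·2084/3295 = 227.6904; b·c/n = 158·693/3295 = 33.2303
OR_MH = (154.5675 + 227.6904) / (71.1037 + 33.2303) = 382.2580 / 104.3341 = 3.66379

3.664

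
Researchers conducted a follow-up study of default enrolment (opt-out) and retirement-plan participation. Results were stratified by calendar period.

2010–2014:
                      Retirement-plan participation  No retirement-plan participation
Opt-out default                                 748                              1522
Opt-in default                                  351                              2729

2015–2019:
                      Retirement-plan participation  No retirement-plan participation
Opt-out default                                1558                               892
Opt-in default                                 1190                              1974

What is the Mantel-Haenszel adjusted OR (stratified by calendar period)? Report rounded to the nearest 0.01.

3.22

OR_MH = Σ(aᵢdᵢ/nᵢ) / Σ(bᵢcᵢ/nᵢ), where nᵢ is the stratum total.
Stratum 1 (2010–2014): n = 5350; a·d/n = 748·2729/5350 = 381.5499; b·c/n = 1522·351/5350 = 99.8546
Stratum 2 (2015–2019): n = 5614; a·d/n = 1558·1974/5614 = 547.8254; b·c/n = 892·1190/5614 = 189.0773
OR_MH = (381.5499 + 547.8254) / (99.8546 + 189.0773) = 929.3753 / 288.9319 = 3.21659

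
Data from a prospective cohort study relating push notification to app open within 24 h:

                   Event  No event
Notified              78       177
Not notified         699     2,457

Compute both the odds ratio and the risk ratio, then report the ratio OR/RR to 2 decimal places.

1.12

Cells: a = 78, b = 177, c = 699, d = 2457.
OR = (78·2457)/(177·699) = 191646/123723 = 1.54899
Risk in exposed = 78/255 = 0.30588; risk in unexposed = 699/3156 = 0.22148; RR = 1.38107
OR/RR = 1.54899 / 1.38107 = 1.12159
The outcome is not rare, so the OR lies further from 1 than the RR.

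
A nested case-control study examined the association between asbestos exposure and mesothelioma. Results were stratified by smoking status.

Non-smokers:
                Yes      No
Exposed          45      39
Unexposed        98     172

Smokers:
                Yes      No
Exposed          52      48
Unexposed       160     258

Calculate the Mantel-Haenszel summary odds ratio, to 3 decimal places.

OR_MH = Σ(aᵢdᵢ/nᵢ) / Σ(bᵢcᵢ/nᵢ), where nᵢ is the stratum total.
Stratum 1 (Non-smokers): n = 354; a·d/n = 45·172/354 = 21.8644; b·c/n = 39·98/354 = 10.7966
Stratum 2 (Smokers): n = 518; a·d/n = 52·258/518 = 25.8996; b·c/n = 48·160/518 = 14.8263
OR_MH = (21.8644 + 25.8996) / (10.7966 + 14.8263) = 47.7640 / 25.6229 = 1.86412

1.864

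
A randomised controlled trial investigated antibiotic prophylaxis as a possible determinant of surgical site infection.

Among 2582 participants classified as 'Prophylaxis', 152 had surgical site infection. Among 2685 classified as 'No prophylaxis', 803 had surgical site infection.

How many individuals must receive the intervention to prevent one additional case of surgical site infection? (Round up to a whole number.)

Risk in treated group = 152/2582 = 0.05887; risk in control = 803/2685 = 0.29907.
Absolute risk reduction = 0.29907 − 0.05887 = 0.24020
NNT = 1 / ARR = 1 / 0.24020 = 4.163 → round up → 5

5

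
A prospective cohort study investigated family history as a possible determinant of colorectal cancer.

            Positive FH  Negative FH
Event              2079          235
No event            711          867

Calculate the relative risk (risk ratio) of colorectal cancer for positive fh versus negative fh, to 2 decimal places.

Reading the table with exposure as columns: a = 2079 (Positive FH, case), b = 711 (Positive FH, non-case), c = 235 (Negative FH, case), d = 867.
Risk in exposed = 2079/2790 = 0.74516; risk in unexposed = 235/1102 = 0.21325.
RR = 0.74516 / 0.21325 = 3.49433
The risk among the exposed is 3.49 times that among the unexposed.

3.49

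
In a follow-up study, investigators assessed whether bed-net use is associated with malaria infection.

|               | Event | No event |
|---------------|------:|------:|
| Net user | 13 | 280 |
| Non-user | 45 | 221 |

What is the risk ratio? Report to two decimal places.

Cells: a = 13, b = 280, c = 45, d = 221.
Risk in exposed = 13/293 = 0.04437; risk in unexposed = 45/266 = 0.16917.
RR = 0.04437 / 0.16917 = 0.26227
The risk is 74% lower among the exposed than among the unexposed.

0.26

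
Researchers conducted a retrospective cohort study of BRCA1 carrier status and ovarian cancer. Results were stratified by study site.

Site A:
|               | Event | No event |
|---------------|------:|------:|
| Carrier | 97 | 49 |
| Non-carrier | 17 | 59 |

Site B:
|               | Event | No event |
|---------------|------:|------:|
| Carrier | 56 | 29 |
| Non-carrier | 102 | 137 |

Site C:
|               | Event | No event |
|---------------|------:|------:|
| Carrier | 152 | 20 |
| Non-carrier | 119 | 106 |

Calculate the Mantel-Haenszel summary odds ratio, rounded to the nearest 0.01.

OR_MH = Σ(aᵢdᵢ/nᵢ) / Σ(bᵢcᵢ/nᵢ), where nᵢ is the stratum total.
Stratum 1 (Site A): n = 222; a·d/n = 97·59/222 = 25.7793; b·c/n = 49·17/222 = 3.7523
Stratum 2 (Site B): n = 324; a·d/n = 56·137/324 = 23.6790; b·c/n = 29·102/324 = 9.1296
Stratum 3 (Site C): n = 397; a·d/n = 152·106/397 = 40.5844; b·c/n = 20·119/397 = 5.9950
OR_MH = (25.7793 + 23.6790 + 40.5844) / (3.7523 + 9.1296 + 5.9950) = 90.0427 / 18.8768 = 4.77001

4.77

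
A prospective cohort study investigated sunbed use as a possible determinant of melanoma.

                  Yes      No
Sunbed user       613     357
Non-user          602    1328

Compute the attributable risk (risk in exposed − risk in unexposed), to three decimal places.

Cells: a = 613, b = 357, c = 602, d = 1328.
Risk in exposed = 613/970 = 0.631959; risk in unexposed = 602/1930 = 0.311917.
Risk difference = 0.631959 − 0.311917 = 0.320042

0.320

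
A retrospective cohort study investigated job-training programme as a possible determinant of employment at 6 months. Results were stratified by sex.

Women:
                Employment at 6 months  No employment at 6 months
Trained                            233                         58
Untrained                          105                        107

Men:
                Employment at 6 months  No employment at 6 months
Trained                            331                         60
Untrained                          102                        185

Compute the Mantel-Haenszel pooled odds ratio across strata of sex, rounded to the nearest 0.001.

OR_MH = Σ(aᵢdᵢ/nᵢ) / Σ(bᵢcᵢ/nᵢ), where nᵢ is the stratum total.
Stratum 1 (Women): n = 503; a·d/n = 233·107/503 = 49.5646; b·c/n = 58·105/503 = 12.1074
Stratum 2 (Men): n = 678; a·d/n = 331·185/678 = 90.3171; b·c/n = 60·102/678 = 9.0265
OR_MH = (49.5646 + 90.3171) / (12.1074 + 9.0265) = 139.8817 / 21.1339 = 6.61883

6.619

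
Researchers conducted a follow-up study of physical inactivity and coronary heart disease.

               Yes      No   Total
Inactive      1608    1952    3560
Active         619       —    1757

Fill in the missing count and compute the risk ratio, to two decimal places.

1.28

The missing cell is in the unexposed row: 1757 − 619 = 1138.
So a = 1608, b = 1952, c = 619, d = 1138.
RR = [a/(a+b)] / [c/(c+d)] = (1608/3560) / (619/1757) = 0.45169/0.35231 = 1.28209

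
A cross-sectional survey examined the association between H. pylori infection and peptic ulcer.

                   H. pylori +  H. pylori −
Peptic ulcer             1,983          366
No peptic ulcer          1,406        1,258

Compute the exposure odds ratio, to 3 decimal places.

4.848

Reading the table with exposure as columns: a = 1983 (H. pylori +, case), b = 1406 (H. pylori +, non-case), c = 366 (H. pylori −, case), d = 1258.
OR = (a·d)/(b·c) = (1983 × 1258) / (1406 × 366) = 2494614 / 514596 = 4.84771
The odds of peptic ulcer are about 4.85 times as high in the h. pylori + group.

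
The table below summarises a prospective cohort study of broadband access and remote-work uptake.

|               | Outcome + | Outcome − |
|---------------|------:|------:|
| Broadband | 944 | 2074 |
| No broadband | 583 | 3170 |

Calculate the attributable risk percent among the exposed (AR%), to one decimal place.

50.3

Cells: a = 944, b = 2074, c = 583, d = 3170.
Risk in exposed = 944/3018 = 0.31279; risk in unexposed = 583/3753 = 0.15534.
RR = 0.31279/0.15534 = 2.01355
AR% = (RR − 1)/RR × 100 = (2.01355 − 1)/2.01355 × 100 = 50.3365%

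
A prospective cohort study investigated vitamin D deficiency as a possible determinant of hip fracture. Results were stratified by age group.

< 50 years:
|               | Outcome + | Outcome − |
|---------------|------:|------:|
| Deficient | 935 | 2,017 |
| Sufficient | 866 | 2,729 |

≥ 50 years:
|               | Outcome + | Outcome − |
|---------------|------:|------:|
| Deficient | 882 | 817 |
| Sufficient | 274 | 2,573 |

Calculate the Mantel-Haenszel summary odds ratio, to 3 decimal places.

2.813

OR_MH = Σ(aᵢdᵢ/nᵢ) / Σ(bᵢcᵢ/nᵢ), where nᵢ is the stratum total.
Stratum 1 (< 50 years): n = 6547; a·d/n = 935·2729/6547 = 389.7380; b·c/n = 2017·866/6547 = 266.7973
Stratum 2 (≥ 50 years): n = 4546; a·d/n = 882·2573/4546 = 499.2050; b·c/n = 817·274/4546 = 49.2429
OR_MH = (389.7380 + 499.2050) / (266.7973 + 49.2429) = 888.9431 / 316.0402 = 2.81275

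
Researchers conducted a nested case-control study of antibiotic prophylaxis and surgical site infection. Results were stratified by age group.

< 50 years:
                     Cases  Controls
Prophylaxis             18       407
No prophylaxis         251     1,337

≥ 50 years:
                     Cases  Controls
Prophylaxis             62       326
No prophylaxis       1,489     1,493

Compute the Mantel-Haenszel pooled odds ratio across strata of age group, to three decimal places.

0.202

OR_MH = Σ(aᵢdᵢ/nᵢ) / Σ(bᵢcᵢ/nᵢ), where nᵢ is the stratum total.
Stratum 1 (< 50 years): n = 2013; a·d/n = 18·1337/2013 = 11.9553; b·c/n = 407·251/2013 = 50.7486
Stratum 2 (≥ 50 years): n = 3370; a·d/n = 62·1493/3370 = 27.4677; b·c/n = 326·1489/3370 = 144.0398
OR_MH = (11.9553 + 27.4677) / (50.7486 + 144.0398) = 39.4229 / 194.7884 = 0.20239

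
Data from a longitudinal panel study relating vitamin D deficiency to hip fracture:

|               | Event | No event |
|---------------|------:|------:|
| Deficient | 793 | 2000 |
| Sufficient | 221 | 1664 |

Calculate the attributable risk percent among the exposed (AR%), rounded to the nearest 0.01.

Cells: a = 793, b = 2000, c = 221, d = 1664.
Risk in exposed = 793/2793 = 0.28392; risk in unexposed = 221/1885 = 0.11724.
RR = 0.28392/0.11724 = 2.42171
AR% = (RR − 1)/RR × 100 = (2.42171 − 1)/2.42171 × 100 = 58.7068%

58.71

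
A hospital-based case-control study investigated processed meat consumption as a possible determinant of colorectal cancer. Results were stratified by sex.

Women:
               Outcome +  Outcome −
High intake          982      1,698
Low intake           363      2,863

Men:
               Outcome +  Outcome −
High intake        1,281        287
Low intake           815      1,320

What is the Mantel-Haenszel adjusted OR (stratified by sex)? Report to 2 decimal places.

OR_MH = Σ(aᵢdᵢ/nᵢ) / Σ(bᵢcᵢ/nᵢ), where nᵢ is the stratum total.
Stratum 1 (Women): n = 5906; a·d/n = 982·2863/5906 = 476.0356; b·c/n = 1698·363/5906 = 104.3640
Stratum 2 (Men): n = 3703; a·d/n = 1281·1320/3703 = 456.6352; b·c/n = 287·815/3703 = 63.1664
OR_MH = (476.0356 + 456.6352) / (104.3640 + 63.1664) = 932.6707 / 167.5304 = 5.56717

5.57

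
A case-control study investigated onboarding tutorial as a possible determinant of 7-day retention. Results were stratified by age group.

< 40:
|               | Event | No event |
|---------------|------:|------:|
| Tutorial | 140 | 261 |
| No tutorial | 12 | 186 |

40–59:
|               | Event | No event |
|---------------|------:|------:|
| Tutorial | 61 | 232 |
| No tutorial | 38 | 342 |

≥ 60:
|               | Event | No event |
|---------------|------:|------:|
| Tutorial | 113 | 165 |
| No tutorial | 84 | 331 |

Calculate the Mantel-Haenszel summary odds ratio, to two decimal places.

OR_MH = Σ(aᵢdᵢ/nᵢ) / Σ(bᵢcᵢ/nᵢ), where nᵢ is the stratum total.
Stratum 1 (< 40): n = 599; a·d/n = 140·186/599 = 43.4725; b·c/n = 261·12/599 = 5.2287
Stratum 2 (40–59): n = 673; a·d/n = 61·342/673 = 30.9985; b·c/n = 232·38/673 = 13.0996
Stratum 3 (≥ 60): n = 693; a·d/n = 113·331/693 = 53.9726; b·c/n = 165·84/693 = 20.0000
OR_MH = (43.4725 + 30.9985 + 53.9726) / (5.2287 + 13.0996 + 20.0000) = 128.4436 / 38.3283 = 3.35114

3.35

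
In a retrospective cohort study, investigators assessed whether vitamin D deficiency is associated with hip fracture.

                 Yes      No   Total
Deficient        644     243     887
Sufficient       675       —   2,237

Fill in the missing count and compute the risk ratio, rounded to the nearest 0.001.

The missing cell is in the unexposed row: 2237 − 675 = 1562.
So a = 644, b = 243, c = 675, d = 1562.
RR = [a/(a+b)] / [c/(c+d)] = (644/887) / (675/2237) = 0.72604/0.30174 = 2.40616

2.406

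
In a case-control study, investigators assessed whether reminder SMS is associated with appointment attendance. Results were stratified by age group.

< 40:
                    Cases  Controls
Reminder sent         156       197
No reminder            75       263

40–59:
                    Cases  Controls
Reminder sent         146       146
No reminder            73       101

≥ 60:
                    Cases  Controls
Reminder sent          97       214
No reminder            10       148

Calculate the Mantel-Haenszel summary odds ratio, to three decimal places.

2.492

OR_MH = Σ(aᵢdᵢ/nᵢ) / Σ(bᵢcᵢ/nᵢ), where nᵢ is the stratum total.
Stratum 1 (< 40): n = 691; a·d/n = 156·263/691 = 59.3748; b·c/n = 197·75/691 = 21.3821
Stratum 2 (40–59): n = 466; a·d/n = 146·101/466 = 31.6438; b·c/n = 146·73/466 = 22.8712
Stratum 3 (≥ 60): n = 469; a·d/n = 97·148/469 = 30.6098; b·c/n = 214·10/469 = 4.5629
OR_MH = (59.3748 + 31.6438 + 30.6098) / (21.3821 + 22.8712 + 4.5629) = 121.6284 / 48.8162 = 2.49156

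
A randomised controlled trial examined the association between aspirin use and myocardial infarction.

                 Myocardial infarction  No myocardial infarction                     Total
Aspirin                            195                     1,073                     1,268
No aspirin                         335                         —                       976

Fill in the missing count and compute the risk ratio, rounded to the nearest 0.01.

0.45

The missing cell is in the unexposed row: 976 − 335 = 641.
So a = 195, b = 1073, c = 335, d = 641.
RR = [a/(a+b)] / [c/(c+d)] = (195/1268) / (335/976) = 0.15379/0.34324 = 0.44804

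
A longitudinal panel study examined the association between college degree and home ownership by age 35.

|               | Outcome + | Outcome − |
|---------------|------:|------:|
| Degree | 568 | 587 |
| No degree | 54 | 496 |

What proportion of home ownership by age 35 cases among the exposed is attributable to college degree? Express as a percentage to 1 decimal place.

Cells: a = 568, b = 587, c = 54, d = 496.
Risk in exposed = 568/1155 = 0.49177; risk in unexposed = 54/550 = 0.09818.
RR = 0.49177/0.09818 = 5.00882
AR% = (RR − 1)/RR × 100 = (5.00882 − 1)/5.00882 × 100 = 80.0352%

80.0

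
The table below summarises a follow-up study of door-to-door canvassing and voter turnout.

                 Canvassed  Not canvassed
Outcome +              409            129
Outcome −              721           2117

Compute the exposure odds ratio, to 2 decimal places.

9.31

Reading the table with exposure as columns: a = 409 (Canvassed, case), b = 721 (Canvassed, non-case), c = 129 (Not canvassed, case), d = 2117.
OR = (a·d)/(b·c) = (409 × 2117) / (721 × 129) = 865853 / 93009 = 9.30935
The odds of voter turnout are about 9.31 times as high in the canvassed group.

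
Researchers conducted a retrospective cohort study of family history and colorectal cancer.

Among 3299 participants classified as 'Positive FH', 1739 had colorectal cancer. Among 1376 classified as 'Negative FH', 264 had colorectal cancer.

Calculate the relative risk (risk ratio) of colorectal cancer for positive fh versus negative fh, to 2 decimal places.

2.75

From the description: a = 1739, b = 1560, c = 264, d = 1112.
Risk in exposed = 1739/3299 = 0.52713; risk in unexposed = 264/1376 = 0.19186.
RR = 0.52713 / 0.19186 = 2.74746
The risk among the exposed is 2.75 times that among the unexposed.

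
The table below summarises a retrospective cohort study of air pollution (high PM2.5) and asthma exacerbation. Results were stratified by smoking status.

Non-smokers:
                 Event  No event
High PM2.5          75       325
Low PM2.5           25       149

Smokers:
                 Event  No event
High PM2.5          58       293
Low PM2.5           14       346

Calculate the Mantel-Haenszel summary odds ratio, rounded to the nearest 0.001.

OR_MH = Σ(aᵢdᵢ/nᵢ) / Σ(bᵢcᵢ/nᵢ), where nᵢ is the stratum total.
Stratum 1 (Non-smokers): n = 574; a·d/n = 75·149/574 = 19.4686; b·c/n = 325·25/574 = 14.1551
Stratum 2 (Smokers): n = 711; a·d/n = 58·346/711 = 28.2250; b·c/n = 293·14/711 = 5.7693
OR_MH = (19.4686 + 28.2250) / (14.1551 + 5.7693) = 47.6937 / 19.9244 = 2.39373

2.394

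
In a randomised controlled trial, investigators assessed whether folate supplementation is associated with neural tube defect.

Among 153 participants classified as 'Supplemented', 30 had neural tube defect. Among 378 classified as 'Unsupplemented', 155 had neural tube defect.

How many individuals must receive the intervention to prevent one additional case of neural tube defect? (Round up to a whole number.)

Risk in treated group = 30/153 = 0.19608; risk in control = 155/378 = 0.41005.
Absolute risk reduction = 0.41005 − 0.19608 = 0.21397
NNT = 1 / ARR = 1 / 0.21397 = 4.673 → round up → 5

5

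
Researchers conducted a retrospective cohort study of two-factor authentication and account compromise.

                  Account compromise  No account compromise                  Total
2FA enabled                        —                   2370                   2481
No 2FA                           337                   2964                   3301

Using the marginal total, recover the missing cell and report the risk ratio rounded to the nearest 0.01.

0.44

The missing cell is in the exposed row: 2481 − 2370 = 111.
So a = 111, b = 2370, c = 337, d = 2964.
RR = [a/(a+b)] / [c/(c+d)] = (111/2481) / (337/3301) = 0.04474/0.10209 = 0.43824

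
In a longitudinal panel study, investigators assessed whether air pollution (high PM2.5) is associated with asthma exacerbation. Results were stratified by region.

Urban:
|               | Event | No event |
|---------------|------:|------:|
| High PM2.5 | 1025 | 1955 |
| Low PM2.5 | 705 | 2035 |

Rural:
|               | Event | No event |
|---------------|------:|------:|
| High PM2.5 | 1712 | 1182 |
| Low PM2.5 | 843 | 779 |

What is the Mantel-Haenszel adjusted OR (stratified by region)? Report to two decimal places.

1.43

OR_MH = Σ(aᵢdᵢ/nᵢ) / Σ(bᵢcᵢ/nᵢ), where nᵢ is the stratum total.
Stratum 1 (Urban): n = 5720; a·d/n = 1025·2035/5720 = 364.6635; b·c/n = 1955·705/5720 = 240.9572
Stratum 2 (Rural): n = 4516; a·d/n = 1712·779/4516 = 295.3162; b·c/n = 1182·843/4516 = 220.6435
OR_MH = (364.6635 + 295.3162) / (240.9572 + 220.6435) = 659.9797 / 461.6007 = 1.42976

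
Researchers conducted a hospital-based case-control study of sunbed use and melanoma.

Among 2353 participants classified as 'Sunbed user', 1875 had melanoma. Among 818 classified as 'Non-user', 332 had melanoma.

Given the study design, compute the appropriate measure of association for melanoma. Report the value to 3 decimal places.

5.742

From the description: a = 1875, b = 478, c = 332, d = 486.
This is a hospital-based case-control study: participants were sampled on outcome status, so risks in the source population cannot be estimated directly — relative risk is not valid here. The odds ratio is the appropriate measure.
OR = (a·d)/(b·c) = (1875 × 486) / (478 × 332) = 911250 / 158696 = 5.74211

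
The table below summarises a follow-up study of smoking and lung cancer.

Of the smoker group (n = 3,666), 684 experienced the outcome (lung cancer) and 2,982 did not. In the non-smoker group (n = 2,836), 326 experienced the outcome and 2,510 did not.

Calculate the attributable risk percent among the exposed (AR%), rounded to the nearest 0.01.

38.39

From the description: a = 684, b = 2982, c = 326, d = 2510.
Risk in exposed = 684/3666 = 0.18658; risk in unexposed = 326/2836 = 0.11495.
RR = 0.18658/0.11495 = 1.62313
AR% = (RR − 1)/RR × 100 = (1.62313 − 1)/1.62313 × 100 = 38.3905%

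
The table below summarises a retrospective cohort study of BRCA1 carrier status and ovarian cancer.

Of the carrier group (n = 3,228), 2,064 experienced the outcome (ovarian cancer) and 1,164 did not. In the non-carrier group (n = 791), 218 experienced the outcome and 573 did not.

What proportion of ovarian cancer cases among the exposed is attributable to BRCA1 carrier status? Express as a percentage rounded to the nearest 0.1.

From the description: a = 2064, b = 1164, c = 218, d = 573.
Risk in exposed = 2064/3228 = 0.63941; risk in unexposed = 218/791 = 0.27560.
RR = 0.63941/0.27560 = 2.32004
AR% = (RR − 1)/RR × 100 = (2.32004 − 1)/2.32004 × 100 = 56.8974%

56.9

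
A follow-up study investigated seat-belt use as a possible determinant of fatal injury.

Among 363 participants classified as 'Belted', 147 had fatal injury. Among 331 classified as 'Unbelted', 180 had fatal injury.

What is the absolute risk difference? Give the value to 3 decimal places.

-0.139

From the description: a = 147, b = 216, c = 180, d = 151.
Risk in exposed = 147/363 = 0.404959; risk in unexposed = 180/331 = 0.543807.
Risk difference = 0.404959 − 0.543807 = -0.138848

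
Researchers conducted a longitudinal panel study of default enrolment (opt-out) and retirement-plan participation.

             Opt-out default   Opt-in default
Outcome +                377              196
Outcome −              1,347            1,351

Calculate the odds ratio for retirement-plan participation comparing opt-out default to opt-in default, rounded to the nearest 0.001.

Reading the table with exposure as columns: a = 377 (Opt-out default, case), b = 1347 (Opt-out default, non-case), c = 196 (Opt-in default, case), d = 1351.
OR = (a·d)/(b·c) = (377 × 1351) / (1347 × 196) = 509327 / 264012 = 1.92918
The odds of retirement-plan participation are about 1.93 times as high in the opt-out default group.

1.929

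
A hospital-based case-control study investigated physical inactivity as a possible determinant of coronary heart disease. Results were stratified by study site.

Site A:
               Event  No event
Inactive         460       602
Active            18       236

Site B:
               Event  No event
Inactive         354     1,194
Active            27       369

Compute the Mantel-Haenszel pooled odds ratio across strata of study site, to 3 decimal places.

OR_MH = Σ(aᵢdᵢ/nᵢ) / Σ(bᵢcᵢ/nᵢ), where nᵢ is the stratum total.
Stratum 1 (Site A): n = 1316; a·d/n = 460·236/1316 = 82.4924; b·c/n = 602·18/1316 = 8.2340
Stratum 2 (Site B): n = 1944; a·d/n = 354·369/1944 = 67.1944; b·c/n = 1194·27/1944 = 16.5833
OR_MH = (82.4924 + 67.1944) / (8.2340 + 16.5833) = 149.6868 / 24.8174 = 6.03153

6.032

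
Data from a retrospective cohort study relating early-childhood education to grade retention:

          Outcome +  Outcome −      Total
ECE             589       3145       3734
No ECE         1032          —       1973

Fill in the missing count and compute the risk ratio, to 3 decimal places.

The missing cell is in the unexposed row: 1973 − 1032 = 941.
So a = 589, b = 3145, c = 1032, d = 941.
RR = [a/(a+b)] / [c/(c+d)] = (589/3734) / (1032/1973) = 0.15774/0.52306 = 0.30157

0.302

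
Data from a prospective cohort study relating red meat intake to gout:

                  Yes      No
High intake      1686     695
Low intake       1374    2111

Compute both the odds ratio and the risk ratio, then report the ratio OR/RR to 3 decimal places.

Cells: a = 1686, b = 695, c = 1374, d = 2111.
OR = (1686·2111)/(695·1374) = 3559146/954930 = 3.72713
Risk in exposed = 1686/2381 = 0.70811; risk in unexposed = 1374/3485 = 0.39426; RR = 1.79603
OR/RR = 3.72713 / 1.79603 = 2.07520
The outcome is not rare, so the OR lies further from 1 than the RR.

2.075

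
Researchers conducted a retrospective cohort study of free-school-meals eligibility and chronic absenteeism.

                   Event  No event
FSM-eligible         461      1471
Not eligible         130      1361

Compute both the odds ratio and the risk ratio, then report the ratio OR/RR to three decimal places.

1.199

Cells: a = 461, b = 1471, c = 130, d = 1361.
OR = (461·1361)/(1471·130) = 627421/191230 = 3.28098
Risk in exposed = 461/1932 = 0.23861; risk in unexposed = 130/1491 = 0.08719; RR = 2.73671
OR/RR = 3.28098 / 2.73671 = 1.19888
The outcome is not rare, so the OR lies further from 1 than the RR.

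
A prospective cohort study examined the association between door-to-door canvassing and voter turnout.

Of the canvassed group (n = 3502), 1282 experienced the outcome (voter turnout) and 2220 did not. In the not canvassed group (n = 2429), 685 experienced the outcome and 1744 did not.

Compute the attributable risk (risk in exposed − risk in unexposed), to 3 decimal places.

0.084

From the description: a = 1282, b = 2220, c = 685, d = 1744.
Risk in exposed = 1282/3502 = 0.366077; risk in unexposed = 685/2429 = 0.282009.
Risk difference = 0.366077 − 0.282009 = 0.084067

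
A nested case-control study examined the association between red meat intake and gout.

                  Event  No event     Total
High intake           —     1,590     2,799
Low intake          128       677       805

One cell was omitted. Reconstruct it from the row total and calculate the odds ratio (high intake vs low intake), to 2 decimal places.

The missing cell is in the exposed row: 2799 − 1590 = 1209.
So a = 1209, b = 1590, c = 128, d = 677.
OR = (a·d)/(b·c) = (1209 × 677) / (1590 × 128) = 818493 / 203520 = 4.02168

4.02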